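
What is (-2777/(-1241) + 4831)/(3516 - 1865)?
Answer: 5998048/2048891 ≈ 2.9275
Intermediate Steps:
(-2777/(-1241) + 4831)/(3516 - 1865) = (-2777*(-1/1241) + 4831)/1651 = (2777/1241 + 4831)*(1/1651) = (5998048/1241)*(1/1651) = 5998048/2048891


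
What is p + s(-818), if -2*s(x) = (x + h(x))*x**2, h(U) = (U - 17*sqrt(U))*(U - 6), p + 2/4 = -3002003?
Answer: -450469648543/2 - 4686544496*I*sqrt(818) ≈ -2.2523e+11 - 1.3404e+11*I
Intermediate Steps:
p = -6004007/2 (p = -1/2 - 3002003 = -6004007/2 ≈ -3.0020e+6)
h(U) = (-6 + U)*(U - 17*sqrt(U)) (h(U) = (U - 17*sqrt(U))*(-6 + U) = (-6 + U)*(U - 17*sqrt(U)))
s(x) = -x**2*(x**2 - 17*x**(3/2) - 5*x + 102*sqrt(x))/2 (s(x) = -(x + (x**2 - 17*x**(3/2) - 6*x + 102*sqrt(x)))*x**2/2 = -(x**2 - 17*x**(3/2) - 5*x + 102*sqrt(x))*x**2/2 = -x**2*(x**2 - 17*x**(3/2) - 5*x + 102*sqrt(x))/2)
p + s(-818) = -6004007/2 + (-34125324*I*sqrt(818) - 1/2*(-818)**4 + (5/2)*(-818)**3 + 17*(-818)**(7/2)/2) = -6004007/2 + (-34125324*I*sqrt(818) - 1/2*447726927376 + (5/2)*(-547343432) + 17*(-547343432*I*sqrt(818))/2) = -6004007/2 + (-34125324*I*sqrt(818) - 223863463688 - 1368358580 - 4652419172*I*sqrt(818)) = -6004007/2 + (-225231822268 - 4686544496*I*sqrt(818)) = -450469648543/2 - 4686544496*I*sqrt(818)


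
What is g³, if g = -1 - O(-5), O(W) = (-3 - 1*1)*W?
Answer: -9261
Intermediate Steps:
O(W) = -4*W (O(W) = (-3 - 1)*W = -4*W)
g = -21 (g = -1 - (-4)*(-5) = -1 - 1*20 = -1 - 20 = -21)
g³ = (-21)³ = -9261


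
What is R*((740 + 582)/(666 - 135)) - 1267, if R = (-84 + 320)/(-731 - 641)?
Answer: -3912551/3087 ≈ -1267.4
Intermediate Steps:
R = -59/343 (R = 236/(-1372) = 236*(-1/1372) = -59/343 ≈ -0.17201)
R*((740 + 582)/(666 - 135)) - 1267 = -59*(740 + 582)/(343*(666 - 135)) - 1267 = -77998/(343*531) - 1267 = -59/343*1322/531 - 1267 = -1322/3087 - 1267 = -3912551/3087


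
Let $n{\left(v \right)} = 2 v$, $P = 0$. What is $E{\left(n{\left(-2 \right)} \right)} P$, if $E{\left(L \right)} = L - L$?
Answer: $0$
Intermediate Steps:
$E{\left(L \right)} = 0$
$E{\left(n{\left(-2 \right)} \right)} P = 0 \cdot 0 = 0$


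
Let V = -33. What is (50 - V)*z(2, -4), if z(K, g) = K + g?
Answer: -166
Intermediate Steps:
(50 - V)*z(2, -4) = (50 - 1*(-33))*(2 - 4) = (50 + 33)*(-2) = 83*(-2) = -166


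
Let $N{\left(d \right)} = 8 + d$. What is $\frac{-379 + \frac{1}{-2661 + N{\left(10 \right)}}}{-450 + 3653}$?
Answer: $- \frac{1001698}{8465529} \approx -0.11833$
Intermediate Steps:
$\frac{-379 + \frac{1}{-2661 + N{\left(10 \right)}}}{-450 + 3653} = \frac{-379 + \frac{1}{-2661 + \left(8 + 10\right)}}{-450 + 3653} = \frac{-379 + \frac{1}{-2661 + 18}}{3203} = \left(-379 + \frac{1}{-2643}\right) \frac{1}{3203} = \left(-379 - \frac{1}{2643}\right) \frac{1}{3203} = \left(- \frac{1001698}{2643}\right) \frac{1}{3203} = - \frac{1001698}{8465529}$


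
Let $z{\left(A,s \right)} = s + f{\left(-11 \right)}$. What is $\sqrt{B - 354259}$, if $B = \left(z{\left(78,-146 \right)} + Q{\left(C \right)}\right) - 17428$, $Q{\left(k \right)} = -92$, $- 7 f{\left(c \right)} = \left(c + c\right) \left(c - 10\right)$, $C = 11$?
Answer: $i \sqrt{371991} \approx 609.91 i$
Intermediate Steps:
$f{\left(c \right)} = - \frac{2 c \left(-10 + c\right)}{7}$ ($f{\left(c \right)} = - \frac{\left(c + c\right) \left(c - 10\right)}{7} = - \frac{2 c \left(-10 + c\right)}{7}$)
$z{\left(A,s \right)} = -66 + s$ ($z{\left(A,s \right)} = s + \frac{2}{7} \left(-11\right) \left(10 - -11\right) = s + \frac{2}{7} \left(-11\right) \left(10 + 11\right) = s + \frac{2}{7} \left(-11\right) 21 = s - 66 = -66 + s$)
$B = -17732$ ($B = \left(\left(-66 - 146\right) - 92\right) - 17428 = \left(-212 - 92\right) - 17428 = -304 - 17428 = -17732$)
$\sqrt{B - 354259} = \sqrt{-17732 - 354259} = \sqrt{-371991} = i \sqrt{371991}$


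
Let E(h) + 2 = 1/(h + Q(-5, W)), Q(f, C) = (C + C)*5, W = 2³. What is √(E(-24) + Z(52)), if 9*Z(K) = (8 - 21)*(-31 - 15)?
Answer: √454846/84 ≈ 8.0288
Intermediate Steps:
W = 8
Q(f, C) = 10*C (Q(f, C) = (2*C)*5 = 10*C)
E(h) = -2 + 1/(80 + h) (E(h) = -2 + 1/(h + 10*8) = -2 + 1/(h + 80) = -2 + 1/(80 + h))
Z(K) = 598/9 (Z(K) = ((8 - 21)*(-31 - 15))/9 = (-13*(-46))/9 = (⅑)*598 = 598/9)
√(E(-24) + Z(52)) = √((-159 - 2*(-24))/(80 - 24) + 598/9) = √((-159 + 48)/56 + 598/9) = √((1/56)*(-111) + 598/9) = √(-111/56 + 598/9) = √(32489/504) = √454846/84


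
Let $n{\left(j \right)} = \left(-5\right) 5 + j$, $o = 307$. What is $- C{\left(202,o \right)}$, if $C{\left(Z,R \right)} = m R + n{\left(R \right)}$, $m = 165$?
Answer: $-50937$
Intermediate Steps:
$n{\left(j \right)} = -25 + j$
$C{\left(Z,R \right)} = -25 + 166 R$ ($C{\left(Z,R \right)} = 165 R + \left(-25 + R\right) = -25 + 166 R$)
$- C{\left(202,o \right)} = - (-25 + 166 \cdot 307) = - (-25 + 50962) = \left(-1\right) 50937 = -50937$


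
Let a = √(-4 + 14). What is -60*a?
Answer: -60*√10 ≈ -189.74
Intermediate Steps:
a = √10 ≈ 3.1623
-60*a = -60*√10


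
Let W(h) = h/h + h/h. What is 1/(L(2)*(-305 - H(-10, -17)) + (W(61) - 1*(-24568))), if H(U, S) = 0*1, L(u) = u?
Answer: 1/23960 ≈ 4.1736e-5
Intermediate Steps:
H(U, S) = 0
W(h) = 2 (W(h) = 1 + 1 = 2)
1/(L(2)*(-305 - H(-10, -17)) + (W(61) - 1*(-24568))) = 1/(2*(-305 - 1*0) + (2 - 1*(-24568))) = 1/(2*(-305 + 0) + (2 + 24568)) = 1/(2*(-305) + 24570) = 1/(-610 + 24570) = 1/23960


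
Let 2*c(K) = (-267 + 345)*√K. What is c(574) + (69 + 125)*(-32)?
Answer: -6208 + 39*√574 ≈ -5273.6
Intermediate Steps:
c(K) = 39*√K (c(K) = ((-267 + 345)*√K)/2 = (78*√K)/2 = 39*√K)
c(574) + (69 + 125)*(-32) = 39*√574 + (69 + 125)*(-32) = 39*√574 + 194*(-32) = 39*√574 - 6208 = -6208 + 39*√574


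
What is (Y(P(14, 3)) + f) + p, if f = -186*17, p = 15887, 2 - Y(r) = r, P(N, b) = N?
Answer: 12713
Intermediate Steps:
Y(r) = 2 - r
f = -3162
(Y(P(14, 3)) + f) + p = ((2 - 1*14) - 3162) + 15887 = ((2 - 14) - 3162) + 15887 = (-12 - 3162) + 15887 = -3174 + 15887 = 12713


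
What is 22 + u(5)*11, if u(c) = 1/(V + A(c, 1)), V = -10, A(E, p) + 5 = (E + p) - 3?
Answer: 253/12 ≈ 21.083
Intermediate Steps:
A(E, p) = -8 + E + p (A(E, p) = -5 + ((E + p) - 3) = -5 + (-3 + E + p) = -8 + E + p)
u(c) = 1/(-17 + c) (u(c) = 1/(-10 + (-8 + c + 1)) = 1/(-10 + (-7 + c)) = 1/(-17 + c))
22 + u(5)*11 = 22 + 11/(-17 + 5) = 22 + 11/(-12) = 22 - 1/12*11 = 22 - 11/12 = 253/12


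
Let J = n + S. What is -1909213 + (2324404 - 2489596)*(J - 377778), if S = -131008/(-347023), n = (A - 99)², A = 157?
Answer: 21462756900581789/347023 ≈ 6.1848e+10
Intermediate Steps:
n = 3364 (n = (157 - 99)² = 58² = 3364)
S = 131008/347023 (S = -131008*(-1/347023) = 131008/347023 ≈ 0.37752)
J = 1167516380/347023 (J = 3364 + 131008/347023 = 1167516380/347023 ≈ 3364.4)
-1909213 + (2324404 - 2489596)*(J - 377778) = -1909213 + (2324404 - 2489596)*(1167516380/347023 - 377778) = -1909213 - 165192*(-129930138514/347023) = -1909213 + 21463419441404688/347023 = 21462756900581789/347023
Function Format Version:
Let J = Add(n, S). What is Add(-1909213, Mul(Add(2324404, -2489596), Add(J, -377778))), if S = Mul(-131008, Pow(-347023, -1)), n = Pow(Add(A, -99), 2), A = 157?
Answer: Rational(21462756900581789, 347023) ≈ 6.1848e+10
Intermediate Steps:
n = 3364 (n = Pow(Add(157, -99), 2) = Pow(58, 2) = 3364)
S = Rational(131008, 347023) (S = Mul(-131008, Rational(-1, 347023)) = Rational(131008, 347023) ≈ 0.37752)
J = Rational(1167516380, 347023) (J = Add(3364, Rational(131008, 347023)) = Rational(1167516380, 347023) ≈ 3364.4)
Add(-1909213, Mul(Add(2324404, -2489596), Add(J, -377778))) = Add(-1909213, Mul(Add(2324404, -2489596), Add(Rational(1167516380, 347023), -377778))) = Add(-1909213, Mul(-165192, Rational(-129930138514, 347023))) = Add(-1909213, Rational(21463419441404688, 347023)) = Rational(21462756900581789, 347023)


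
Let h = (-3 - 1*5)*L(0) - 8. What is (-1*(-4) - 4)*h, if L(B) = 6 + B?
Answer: 0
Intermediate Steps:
h = -56 (h = (-3 - 1*5)*(6 + 0) - 8 = (-3 - 5)*6 - 8 = -8*6 - 8 = -48 - 8 = -56)
(-1*(-4) - 4)*h = (-1*(-4) - 4)*(-56) = (4 - 4)*(-56) = 0*(-56) = 0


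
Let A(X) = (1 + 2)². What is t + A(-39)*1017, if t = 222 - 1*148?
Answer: 9227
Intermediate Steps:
A(X) = 9 (A(X) = 3² = 9)
t = 74 (t = 222 - 148 = 74)
t + A(-39)*1017 = 74 + 9*1017 = 74 + 9153 = 9227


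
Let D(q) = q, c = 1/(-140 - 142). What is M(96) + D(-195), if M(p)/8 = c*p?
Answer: -9293/47 ≈ -197.72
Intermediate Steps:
c = -1/282 (c = 1/(-282) = -1/282 ≈ -0.0035461)
M(p) = -4*p/141 (M(p) = 8*(-p/282) = -4*p/141)
M(96) + D(-195) = -4/141*96 - 195 = -128/47 - 195 = -9293/47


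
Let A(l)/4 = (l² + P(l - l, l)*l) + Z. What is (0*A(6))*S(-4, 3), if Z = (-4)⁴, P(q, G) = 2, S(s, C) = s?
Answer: 0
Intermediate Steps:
Z = 256
A(l) = 1024 + 4*l² + 8*l (A(l) = 4*((l² + 2*l) + 256) = 4*(256 + l² + 2*l) = 1024 + 4*l² + 8*l)
(0*A(6))*S(-4, 3) = (0*(1024 + 4*6² + 8*6))*(-4) = (0*(1024 + 4*36 + 48))*(-4) = (0*(1024 + 144 + 48))*(-4) = (0*1216)*(-4) = 0*(-4) = 0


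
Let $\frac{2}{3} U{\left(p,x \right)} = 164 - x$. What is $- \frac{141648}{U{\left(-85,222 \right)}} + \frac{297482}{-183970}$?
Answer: $\frac{4338850271}{2667565} \approx 1626.5$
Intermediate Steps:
$U{\left(p,x \right)} = 246 - \frac{3 x}{2}$ ($U{\left(p,x \right)} = \frac{3 \left(164 - x\right)}{2} = 246 - \frac{3 x}{2}$)
$- \frac{141648}{U{\left(-85,222 \right)}} + \frac{297482}{-183970} = - \frac{141648}{246 - 333} + \frac{297482}{-183970} = - \frac{141648}{246 - 333} + 297482 \left(- \frac{1}{183970}\right) = - \frac{141648}{-87} - \frac{148741}{91985} = \left(-141648\right) \left(- \frac{1}{87}\right) - \frac{148741}{91985} = \frac{47216}{29} - \frac{148741}{91985} = \frac{4338850271}{2667565}$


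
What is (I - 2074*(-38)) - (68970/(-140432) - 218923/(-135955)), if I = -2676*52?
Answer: -576029373824393/9546216280 ≈ -60341.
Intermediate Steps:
I = -139152
(I - 2074*(-38)) - (68970/(-140432) - 218923/(-135955)) = (-139152 - 2074*(-38)) - (68970/(-140432) - 218923/(-135955)) = (-139152 + 78812) - (68970*(-1/140432) - 218923*(-1/135955)) = -60340 - (-34485/70216 + 218923/135955) = -60340 - 1*10683489193/9546216280 = -60340 - 10683489193/9546216280 = -576029373824393/9546216280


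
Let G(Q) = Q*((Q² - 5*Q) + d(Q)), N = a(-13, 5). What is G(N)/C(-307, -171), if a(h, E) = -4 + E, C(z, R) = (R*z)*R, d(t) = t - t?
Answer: 4/8976987 ≈ 4.4558e-7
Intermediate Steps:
d(t) = 0
C(z, R) = z*R²
N = 1 (N = -4 + 5 = 1)
G(Q) = Q*(Q² - 5*Q) (G(Q) = Q*((Q² - 5*Q) + 0) = Q*(Q² - 5*Q))
G(N)/C(-307, -171) = (1²*(-5 + 1))/((-307*(-171)²)) = (1*(-4))/((-307*29241)) = -4/(-8976987) = -4*(-1/8976987) = 4/8976987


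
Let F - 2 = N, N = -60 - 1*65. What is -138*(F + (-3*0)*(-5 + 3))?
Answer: 16974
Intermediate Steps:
N = -125 (N = -60 - 65 = -125)
F = -123 (F = 2 - 125 = -123)
-138*(F + (-3*0)*(-5 + 3)) = -138*(-123 + (-3*0)*(-5 + 3)) = -138*(-123 + 0*(-2)) = -138*(-123 + 0) = -138*(-123) = 16974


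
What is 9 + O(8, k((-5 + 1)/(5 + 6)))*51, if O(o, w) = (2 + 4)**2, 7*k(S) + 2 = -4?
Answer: 1845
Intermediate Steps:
k(S) = -6/7 (k(S) = -2/7 + (1/7)*(-4) = -2/7 - 4/7 = -6/7)
O(o, w) = 36 (O(o, w) = 6**2 = 36)
9 + O(8, k((-5 + 1)/(5 + 6)))*51 = 9 + 36*51 = 9 + 1836 = 1845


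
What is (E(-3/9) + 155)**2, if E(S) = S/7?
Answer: 10588516/441 ≈ 24010.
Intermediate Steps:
E(S) = S/7 (E(S) = S*(1/7) = S/7)
(E(-3/9) + 155)**2 = ((-3/9)/7 + 155)**2 = ((-3*1/9)/7 + 155)**2 = ((1/7)*(-1/3) + 155)**2 = (-1/21 + 155)**2 = (3254/21)**2 = 10588516/441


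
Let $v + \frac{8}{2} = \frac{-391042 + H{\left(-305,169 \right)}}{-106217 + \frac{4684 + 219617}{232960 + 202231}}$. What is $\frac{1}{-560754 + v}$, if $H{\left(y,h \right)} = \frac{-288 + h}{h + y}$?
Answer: $- \frac{369795665168}{207364516187651505} \approx -1.7833 \cdot 10^{-6}$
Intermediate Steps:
$H{\left(y,h \right)} = \frac{-288 + h}{h + y}$
$v = - \frac{117762034833}{369795665168}$ ($v = -4 + \frac{-391042 + \frac{-288 + 169}{169 - 305}}{-106217 + \frac{4684 + 219617}{232960 + 202231}} = -4 + \frac{-391042 + \frac{1}{-136} \left(-119\right)}{-106217 + \frac{224301}{435191}} = -4 + \frac{-391042 - - \frac{7}{8}}{-106217 + 224301 \cdot \frac{1}{435191}} = -4 + \frac{-391042 + \frac{7}{8}}{-106217 + \frac{224301}{435191}} = -4 - \frac{3128329}{8 \left(- \frac{46224458146}{435191}\right)} = -4 - - \frac{1361420625839}{369795665168} = -4 + \frac{1361420625839}{369795665168} = - \frac{117762034833}{369795665168} \approx -0.31845$)
$\frac{1}{-560754 + v} = \frac{1}{-560754 - \frac{117762034833}{369795665168}} = \frac{1}{- \frac{207364516187651505}{369795665168}} = - \frac{369795665168}{207364516187651505}$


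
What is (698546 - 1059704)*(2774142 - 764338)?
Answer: -725856793032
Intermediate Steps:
(698546 - 1059704)*(2774142 - 764338) = -361158*2009804 = -725856793032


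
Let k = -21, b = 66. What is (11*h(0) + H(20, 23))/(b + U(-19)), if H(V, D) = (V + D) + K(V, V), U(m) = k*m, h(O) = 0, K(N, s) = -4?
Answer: 13/155 ≈ 0.083871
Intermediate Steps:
U(m) = -21*m
H(V, D) = -4 + D + V (H(V, D) = (V + D) - 4 = (D + V) - 4 = -4 + D + V)
(11*h(0) + H(20, 23))/(b + U(-19)) = (11*0 + (-4 + 23 + 20))/(66 - 21*(-19)) = (0 + 39)/(66 + 399) = 39/465 = 39*(1/465) = 13/155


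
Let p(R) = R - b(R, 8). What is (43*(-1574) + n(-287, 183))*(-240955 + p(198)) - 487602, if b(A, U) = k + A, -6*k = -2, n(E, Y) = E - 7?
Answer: 49136076410/3 ≈ 1.6379e+10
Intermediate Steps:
n(E, Y) = -7 + E
k = 1/3 (k = -1/6*(-2) = 1/3 ≈ 0.33333)
b(A, U) = 1/3 + A
p(R) = -1/3 (p(R) = R - (1/3 + R) = R + (-1/3 - R) = -1/3)
(43*(-1574) + n(-287, 183))*(-240955 + p(198)) - 487602 = (43*(-1574) + (-7 - 287))*(-240955 - 1/3) - 487602 = (-67682 - 294)*(-722866/3) - 487602 = -67976*(-722866/3) - 487602 = 49137539216/3 - 487602 = 49136076410/3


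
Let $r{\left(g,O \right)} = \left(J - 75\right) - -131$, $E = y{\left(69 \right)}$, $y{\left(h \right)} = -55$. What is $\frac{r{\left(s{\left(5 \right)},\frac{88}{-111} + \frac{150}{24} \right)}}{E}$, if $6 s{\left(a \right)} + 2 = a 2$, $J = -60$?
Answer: $\frac{4}{55} \approx 0.072727$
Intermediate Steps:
$s{\left(a \right)} = - \frac{1}{3} + \frac{a}{3}$ ($s{\left(a \right)} = - \frac{1}{3} + \frac{a 2}{6} = - \frac{1}{3} + \frac{2 a}{6} = - \frac{1}{3} + \frac{a}{3}$)
$E = -55$
$r{\left(g,O \right)} = -4$ ($r{\left(g,O \right)} = \left(-60 - 75\right) - -131 = \left(-60 - 75\right) + 131 = -135 + 131 = -4$)
$\frac{r{\left(s{\left(5 \right)},\frac{88}{-111} + \frac{150}{24} \right)}}{E} = - \frac{4}{-55} = \left(-4\right) \left(- \frac{1}{55}\right) = \frac{4}{55}$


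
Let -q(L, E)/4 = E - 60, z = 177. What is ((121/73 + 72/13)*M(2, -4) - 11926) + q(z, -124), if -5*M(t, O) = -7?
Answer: -53048747/4745 ≈ -11180.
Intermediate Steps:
M(t, O) = 7/5 (M(t, O) = -1/5*(-7) = 7/5)
q(L, E) = 240 - 4*E (q(L, E) = -4*(E - 60) = -4*(-60 + E) = 240 - 4*E)
((121/73 + 72/13)*M(2, -4) - 11926) + q(z, -124) = ((121/73 + 72/13)*(7/5) - 11926) + (240 - 4*(-124)) = ((121*(1/73) + 72*(1/13))*(7/5) - 11926) + (240 + 496) = ((121/73 + 72/13)*(7/5) - 11926) + 736 = ((6829/949)*(7/5) - 11926) + 736 = (47803/4745 - 11926) + 736 = -56541067/4745 + 736 = -53048747/4745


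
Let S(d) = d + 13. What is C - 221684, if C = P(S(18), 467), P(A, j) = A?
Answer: -221653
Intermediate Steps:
S(d) = 13 + d
C = 31 (C = 13 + 18 = 31)
C - 221684 = 31 - 221684 = -221653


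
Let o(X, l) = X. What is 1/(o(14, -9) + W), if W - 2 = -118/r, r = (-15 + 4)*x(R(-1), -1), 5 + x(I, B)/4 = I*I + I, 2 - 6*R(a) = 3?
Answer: 2035/31498 ≈ 0.064607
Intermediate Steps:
R(a) = -⅙ (R(a) = ⅓ - ⅙*3 = ⅓ - ½ = -⅙)
x(I, B) = -20 + 4*I + 4*I² (x(I, B) = -20 + 4*(I*I + I) = -20 + 4*(I² + I) = -20 + 4*(I + I²) = -20 + (4*I + 4*I²) = -20 + 4*I + 4*I²)
r = 2035/9 (r = (-15 + 4)*(-20 + 4*(-⅙) + 4*(-⅙)²) = -11*(-20 - ⅔ + 4*(1/36)) = -11*(-20 - ⅔ + ⅑) = -11*(-185/9) = 2035/9 ≈ 226.11)
W = 3008/2035 (W = 2 - 118/2035/9 = 2 - 118*9/2035 = 2 - 1062/2035 = 3008/2035 ≈ 1.4781)
1/(o(14, -9) + W) = 1/(14 + 3008/2035) = 1/(31498/2035) = 2035/31498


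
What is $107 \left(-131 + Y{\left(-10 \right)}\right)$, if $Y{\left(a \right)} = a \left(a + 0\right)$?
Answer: $-3317$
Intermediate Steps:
$Y{\left(a \right)} = a^{2}$ ($Y{\left(a \right)} = a a = a^{2}$)
$107 \left(-131 + Y{\left(-10 \right)}\right) = 107 \left(-131 + \left(-10\right)^{2}\right) = 107 \left(-131 + 100\right) = 107 \left(-31\right) = -3317$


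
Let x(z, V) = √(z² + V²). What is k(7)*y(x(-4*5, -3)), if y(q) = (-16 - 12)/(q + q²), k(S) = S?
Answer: -49/102 + 49*√409/41718 ≈ -0.45664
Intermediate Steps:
x(z, V) = √(V² + z²)
y(q) = -28/(q + q²)
k(7)*y(x(-4*5, -3)) = 7*(-28/((√((-3)² + (-4*5)²))*(1 + √((-3)² + (-4*5)²)))) = 7*(-28/((√(9 + (-20)²))*(1 + √(9 + (-20)²)))) = 7*(-28/((√(9 + 400))*(1 + √(9 + 400)))) = 7*(-28/((√409)*(1 + √409))) = 7*(-28*√409/409/(1 + √409)) = 7*(-28*√409/(409*(1 + √409))) = -196*√409/(409*(1 + √409))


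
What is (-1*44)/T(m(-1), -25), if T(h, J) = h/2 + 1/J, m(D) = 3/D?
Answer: 200/7 ≈ 28.571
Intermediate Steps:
T(h, J) = 1/J + h/2 (T(h, J) = h*(½) + 1/J = h/2 + 1/J = 1/J + h/2)
(-1*44)/T(m(-1), -25) = (-1*44)/(1/(-25) + (3/(-1))/2) = -44/(-1/25 + (3*(-1))/2) = -44/(-1/25 + (½)*(-3)) = -44/(-1/25 - 3/2) = -44/(-77/50) = -44*(-50/77) = 200/7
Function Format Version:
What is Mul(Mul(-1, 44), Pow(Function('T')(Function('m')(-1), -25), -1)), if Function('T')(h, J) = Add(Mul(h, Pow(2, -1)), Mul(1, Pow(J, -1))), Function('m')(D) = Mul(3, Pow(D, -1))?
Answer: Rational(200, 7) ≈ 28.571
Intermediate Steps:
Function('T')(h, J) = Add(Pow(J, -1), Mul(Rational(1, 2), h)) (Function('T')(h, J) = Add(Mul(h, Rational(1, 2)), Pow(J, -1)) = Add(Mul(Rational(1, 2), h), Pow(J, -1)) = Add(Pow(J, -1), Mul(Rational(1, 2), h)))
Mul(Mul(-1, 44), Pow(Function('T')(Function('m')(-1), -25), -1)) = Mul(Mul(-1, 44), Pow(Add(Pow(-25, -1), Mul(Rational(1, 2), Mul(3, Pow(-1, -1)))), -1)) = Mul(-44, Pow(Add(Rational(-1, 25), Mul(Rational(1, 2), Mul(3, -1))), -1)) = Mul(-44, Pow(Add(Rational(-1, 25), Mul(Rational(1, 2), -3)), -1)) = Mul(-44, Pow(Add(Rational(-1, 25), Rational(-3, 2)), -1)) = Mul(-44, Pow(Rational(-77, 50), -1)) = Mul(-44, Rational(-50, 77)) = Rational(200, 7)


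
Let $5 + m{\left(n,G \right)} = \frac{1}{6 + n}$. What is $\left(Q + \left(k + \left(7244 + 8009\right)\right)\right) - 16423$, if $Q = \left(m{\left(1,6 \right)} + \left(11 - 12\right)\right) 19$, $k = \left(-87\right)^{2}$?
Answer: $\frac{44014}{7} \approx 6287.7$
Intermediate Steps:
$k = 7569$
$m{\left(n,G \right)} = -5 + \frac{1}{6 + n}$
$Q = - \frac{779}{7}$ ($Q = \left(\frac{-29 - 5}{6 + 1} + \left(11 - 12\right)\right) 19 = \left(\frac{-29 - 5}{7} + \left(11 - 12\right)\right) 19 = \left(\frac{1}{7} \left(-34\right) - 1\right) 19 = \left(- \frac{34}{7} - 1\right) 19 = \left(- \frac{41}{7}\right) 19 = - \frac{779}{7} \approx -111.29$)
$\left(Q + \left(k + \left(7244 + 8009\right)\right)\right) - 16423 = \left(- \frac{779}{7} + \left(7569 + \left(7244 + 8009\right)\right)\right) - 16423 = \left(- \frac{779}{7} + \left(7569 + 15253\right)\right) - 16423 = \left(- \frac{779}{7} + 22822\right) - 16423 = \frac{158975}{7} - 16423 = \frac{44014}{7}$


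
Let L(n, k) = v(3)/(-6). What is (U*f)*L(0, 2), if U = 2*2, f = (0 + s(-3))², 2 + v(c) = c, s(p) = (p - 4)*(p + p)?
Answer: -1176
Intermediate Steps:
s(p) = 2*p*(-4 + p) (s(p) = (-4 + p)*(2*p) = 2*p*(-4 + p))
v(c) = -2 + c
f = 1764 (f = (0 + 2*(-3)*(-4 - 3))² = (0 + 2*(-3)*(-7))² = (0 + 42)² = 42² = 1764)
L(n, k) = -⅙ (L(n, k) = (-2 + 3)/(-6) = 1*(-⅙) = -⅙)
U = 4
(U*f)*L(0, 2) = (4*1764)*(-⅙) = 7056*(-⅙) = -1176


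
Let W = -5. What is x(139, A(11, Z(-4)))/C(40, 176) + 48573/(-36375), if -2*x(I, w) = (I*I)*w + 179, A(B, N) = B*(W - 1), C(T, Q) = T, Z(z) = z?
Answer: 3091632919/194000 ≈ 15936.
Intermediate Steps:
A(B, N) = -6*B (A(B, N) = B*(-5 - 1) = B*(-6) = -6*B)
x(I, w) = -179/2 - w*I²/2 (x(I, w) = -((I*I)*w + 179)/2 = -(I²*w + 179)/2 = -(w*I² + 179)/2 = -(179 + w*I²)/2 = -179/2 - w*I²/2)
x(139, A(11, Z(-4)))/C(40, 176) + 48573/(-36375) = (-179/2 - ½*(-6*11)*139²)/40 + 48573/(-36375) = (-179/2 - ½*(-66)*19321)*(1/40) + 48573*(-1/36375) = (-179/2 + 637593)*(1/40) - 16191/12125 = (1275007/2)*(1/40) - 16191/12125 = 1275007/80 - 16191/12125 = 3091632919/194000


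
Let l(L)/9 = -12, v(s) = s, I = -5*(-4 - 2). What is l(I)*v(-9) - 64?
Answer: 908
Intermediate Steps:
I = 30 (I = -5*(-6) = 30)
l(L) = -108 (l(L) = 9*(-12) = -108)
l(I)*v(-9) - 64 = -108*(-9) - 64 = 972 - 64 = 908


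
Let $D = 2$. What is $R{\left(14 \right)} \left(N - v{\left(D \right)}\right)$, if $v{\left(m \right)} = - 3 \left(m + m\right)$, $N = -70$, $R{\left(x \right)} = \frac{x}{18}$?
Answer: $- \frac{406}{9} \approx -45.111$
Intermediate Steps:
$R{\left(x \right)} = \frac{x}{18}$ ($R{\left(x \right)} = x \frac{1}{18} = \frac{x}{18}$)
$v{\left(m \right)} = - 6 m$ ($v{\left(m \right)} = - 3 \cdot 2 m = - 6 m$)
$R{\left(14 \right)} \left(N - v{\left(D \right)}\right) = \frac{1}{18} \cdot 14 \left(-70 - \left(-6\right) 2\right) = \frac{7 \left(-70 - -12\right)}{9} = \frac{7 \left(-70 + 12\right)}{9} = \frac{7}{9} \left(-58\right) = - \frac{406}{9}$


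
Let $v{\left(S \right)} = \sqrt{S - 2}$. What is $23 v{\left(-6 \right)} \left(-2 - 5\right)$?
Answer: $- 322 i \sqrt{2} \approx - 455.38 i$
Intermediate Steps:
$v{\left(S \right)} = \sqrt{-2 + S}$
$23 v{\left(-6 \right)} \left(-2 - 5\right) = 23 \sqrt{-2 - 6} \left(-2 - 5\right) = 23 \sqrt{-8} \left(-7\right) = 23 \cdot 2 i \sqrt{2} \left(-7\right) = 46 i \sqrt{2} \left(-7\right) = - 322 i \sqrt{2}$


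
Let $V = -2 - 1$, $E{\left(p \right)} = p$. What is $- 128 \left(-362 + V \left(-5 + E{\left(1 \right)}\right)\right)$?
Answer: $44800$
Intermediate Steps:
$V = -3$
$- 128 \left(-362 + V \left(-5 + E{\left(1 \right)}\right)\right) = - 128 \left(-362 - 3 \left(-5 + 1\right)\right) = - 128 \left(-362 - -12\right) = - 128 \left(-362 + 12\right) = \left(-128\right) \left(-350\right) = 44800$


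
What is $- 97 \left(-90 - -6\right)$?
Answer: $8148$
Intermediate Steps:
$- 97 \left(-90 - -6\right) = - 97 \left(-90 + 6\right) = \left(-97\right) \left(-84\right) = 8148$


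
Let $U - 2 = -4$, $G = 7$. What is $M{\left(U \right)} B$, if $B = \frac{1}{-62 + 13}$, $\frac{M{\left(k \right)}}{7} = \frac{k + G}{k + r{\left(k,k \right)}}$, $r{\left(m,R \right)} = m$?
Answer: $\frac{5}{28} \approx 0.17857$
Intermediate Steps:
$U = -2$ ($U = 2 - 4 = -2$)
$M{\left(k \right)} = \frac{7 \left(7 + k\right)}{2 k}$ ($M{\left(k \right)} = 7 \frac{k + 7}{k + k} = 7 \frac{7 + k}{2 k} = \frac{7 \left(7 + k\right)}{2 k}$)
$B = - \frac{1}{49}$ ($B = \frac{1}{-49} = - \frac{1}{49} \approx -0.020408$)
$M{\left(U \right)} B = \frac{7 \left(7 - 2\right)}{2 \left(-2\right)} \left(- \frac{1}{49}\right) = \frac{7}{2} \left(- \frac{1}{2}\right) 5 \left(- \frac{1}{49}\right) = \left(- \frac{35}{4}\right) \left(- \frac{1}{49}\right) = \frac{5}{28}$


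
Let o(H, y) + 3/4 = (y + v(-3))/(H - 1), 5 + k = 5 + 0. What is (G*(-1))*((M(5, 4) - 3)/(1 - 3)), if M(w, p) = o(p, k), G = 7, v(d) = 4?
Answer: -203/24 ≈ -8.4583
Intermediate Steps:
k = 0 (k = -5 + (5 + 0) = -5 + 5 = 0)
o(H, y) = -3/4 + (4 + y)/(-1 + H) (o(H, y) = -3/4 + (y + 4)/(H - 1) = -3/4 + (4 + y)/(-1 + H))
M(w, p) = (19 - 3*p)/(4*(-1 + p)) (M(w, p) = (19 - 3*p + 4*0)/(4*(-1 + p)) = (19 - 3*p + 0)/(4*(-1 + p)) = (19 - 3*p)/(4*(-1 + p)))
(G*(-1))*((M(5, 4) - 3)/(1 - 3)) = (7*(-1))*(((19 - 3*4)/(4*(-1 + 4)) - 3)/(1 - 3)) = -7*((1/4)*(19 - 12)/3 - 3)/(-2) = -7*((1/4)*(1/3)*7 - 3)*(-1)/2 = -7*(7/12 - 3)*(-1)/2 = -(-203)*(-1)/(12*2) = -7*29/24 = -203/24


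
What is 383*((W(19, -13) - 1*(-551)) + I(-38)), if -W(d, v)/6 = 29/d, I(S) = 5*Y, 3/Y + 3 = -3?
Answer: 7849585/38 ≈ 2.0657e+5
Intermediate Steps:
Y = -½ (Y = 3/(-3 - 3) = 3/(-6) = 3*(-⅙) = -½ ≈ -0.50000)
I(S) = -5/2 (I(S) = 5*(-½) = -5/2)
W(d, v) = -174/d
383*((W(19, -13) - 1*(-551)) + I(-38)) = 383*((-174/19 - 1*(-551)) - 5/2) = 383*((-174*1/19 + 551) - 5/2) = 383*((-174/19 + 551) - 5/2) = 383*(10295/19 - 5/2) = 383*(20495/38) = 7849585/38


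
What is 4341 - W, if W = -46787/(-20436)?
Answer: 6820453/1572 ≈ 4338.7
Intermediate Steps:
W = 3599/1572 (W = -46787*(-1/20436) = 3599/1572 ≈ 2.2894)
4341 - W = 4341 - 1*3599/1572 = 4341 - 3599/1572 = 6820453/1572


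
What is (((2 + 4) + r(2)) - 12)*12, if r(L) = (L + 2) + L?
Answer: 0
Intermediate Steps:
r(L) = 2 + 2*L (r(L) = (2 + L) + L = 2 + 2*L)
(((2 + 4) + r(2)) - 12)*12 = (((2 + 4) + (2 + 2*2)) - 12)*12 = ((6 + (2 + 4)) - 12)*12 = ((6 + 6) - 12)*12 = (12 - 12)*12 = 0*12 = 0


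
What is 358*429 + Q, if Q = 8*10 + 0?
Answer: 153662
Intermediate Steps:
Q = 80 (Q = 80 + 0 = 80)
358*429 + Q = 358*429 + 80 = 153582 + 80 = 153662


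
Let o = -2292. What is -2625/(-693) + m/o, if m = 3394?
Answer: 29083/12606 ≈ 2.3071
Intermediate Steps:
-2625/(-693) + m/o = -2625/(-693) + 3394/(-2292) = -2625*(-1/693) + 3394*(-1/2292) = 125/33 - 1697/1146 = 29083/12606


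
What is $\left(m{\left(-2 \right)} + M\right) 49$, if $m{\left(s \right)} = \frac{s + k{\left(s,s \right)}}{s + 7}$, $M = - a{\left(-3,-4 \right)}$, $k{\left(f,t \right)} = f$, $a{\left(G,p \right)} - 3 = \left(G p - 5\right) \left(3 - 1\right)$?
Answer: $- \frac{4361}{5} \approx -872.2$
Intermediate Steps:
$a{\left(G,p \right)} = -7 + 2 G p$ ($a{\left(G,p \right)} = 3 + \left(G p - 5\right) \left(3 - 1\right) = 3 + \left(-5 + G p\right) \left(3 - 1\right) = 3 + \left(-5 + G p\right) 2 = 3 + \left(-10 + 2 G p\right) = -7 + 2 G p$)
$M = -17$ ($M = - (-7 + 2 \left(-3\right) \left(-4\right)) = - (-7 + 24) = \left(-1\right) 17 = -17$)
$m{\left(s \right)} = \frac{2 s}{7 + s}$ ($m{\left(s \right)} = \frac{s + s}{s + 7} = \frac{2 s}{7 + s}$)
$\left(m{\left(-2 \right)} + M\right) 49 = \left(2 \left(-2\right) \frac{1}{7 - 2} - 17\right) 49 = \left(2 \left(-2\right) \frac{1}{5} - 17\right) 49 = \left(- \frac{4}{5} - 17\right) 49 = \left(- \frac{89}{5}\right) 49 = - \frac{4361}{5}$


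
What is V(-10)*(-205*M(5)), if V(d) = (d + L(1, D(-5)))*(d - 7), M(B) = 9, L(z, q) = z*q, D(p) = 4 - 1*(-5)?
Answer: -31365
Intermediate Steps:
D(p) = 9 (D(p) = 4 + 5 = 9)
L(z, q) = q*z
V(d) = (-7 + d)*(9 + d) (V(d) = (d + 9*1)*(d - 7) = (d + 9)*(-7 + d) = (9 + d)*(-7 + d) = (-7 + d)*(9 + d))
V(-10)*(-205*M(5)) = (-63 + (-10)² + 2*(-10))*(-205*9) = (-63 + 100 - 20)*(-1845) = 17*(-1845) = -31365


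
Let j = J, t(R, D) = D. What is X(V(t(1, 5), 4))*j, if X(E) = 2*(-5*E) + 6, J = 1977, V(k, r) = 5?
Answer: -86988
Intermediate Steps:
j = 1977
X(E) = 6 - 10*E (X(E) = -10*E + 6 = 6 - 10*E)
X(V(t(1, 5), 4))*j = (6 - 10*5)*1977 = (6 - 50)*1977 = -44*1977 = -86988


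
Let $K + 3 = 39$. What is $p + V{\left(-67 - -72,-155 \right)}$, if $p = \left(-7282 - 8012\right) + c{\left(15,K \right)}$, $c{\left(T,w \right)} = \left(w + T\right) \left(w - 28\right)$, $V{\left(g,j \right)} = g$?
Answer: $-14881$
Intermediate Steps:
$K = 36$ ($K = -3 + 39 = 36$)
$c{\left(T,w \right)} = \left(-28 + w\right) \left(T + w\right)$ ($c{\left(T,w \right)} = \left(T + w\right) \left(-28 + w\right) = \left(-28 + w\right) \left(T + w\right)$)
$p = -14886$ ($p = \left(-7282 - 8012\right) + \left(36^{2} - 420 - 1008 + 15 \cdot 36\right) = -15294 + \left(1296 - 420 - 1008 + 540\right) = -15294 + 408 = -14886$)
$p + V{\left(-67 - -72,-155 \right)} = -14886 - -5 = -14886 + \left(-67 + 72\right) = -14886 + 5 = -14881$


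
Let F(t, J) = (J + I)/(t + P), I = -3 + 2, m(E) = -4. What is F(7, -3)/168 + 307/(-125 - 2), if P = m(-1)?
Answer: -38809/16002 ≈ -2.4253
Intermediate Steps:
I = -1
P = -4
F(t, J) = (-1 + J)/(-4 + t) (F(t, J) = (J - 1)/(t - 4) = (-1 + J)/(-4 + t))
F(7, -3)/168 + 307/(-125 - 2) = ((-1 - 3)/(-4 + 7))/168 + 307/(-125 - 2) = (-4/3)*(1/168) + 307/(-127) = ((1/3)*(-4))*(1/168) + 307*(-1/127) = -4/3*1/168 - 307/127 = -1/126 - 307/127 = -38809/16002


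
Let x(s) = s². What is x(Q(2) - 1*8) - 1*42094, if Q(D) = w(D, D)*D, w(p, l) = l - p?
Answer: -42030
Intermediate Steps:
Q(D) = 0 (Q(D) = (D - D)*D = 0*D = 0)
x(Q(2) - 1*8) - 1*42094 = (0 - 1*8)² - 1*42094 = (0 - 8)² - 42094 = (-8)² - 42094 = 64 - 42094 = -42030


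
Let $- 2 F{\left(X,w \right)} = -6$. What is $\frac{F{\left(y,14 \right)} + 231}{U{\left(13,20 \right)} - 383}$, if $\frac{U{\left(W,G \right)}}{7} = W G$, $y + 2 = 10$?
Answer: $\frac{78}{479} \approx 0.16284$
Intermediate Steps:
$y = 8$ ($y = -2 + 10 = 8$)
$F{\left(X,w \right)} = 3$ ($F{\left(X,w \right)} = \left(- \frac{1}{2}\right) \left(-6\right) = 3$)
$U{\left(W,G \right)} = 7 G W$ ($U{\left(W,G \right)} = 7 W G = 7 G W$)
$\frac{F{\left(y,14 \right)} + 231}{U{\left(13,20 \right)} - 383} = \frac{3 + 231}{7 \cdot 20 \cdot 13 - 383} = \frac{234}{1820 - 383} = \frac{234}{1437} = 234 \cdot \frac{1}{1437} = \frac{78}{479}$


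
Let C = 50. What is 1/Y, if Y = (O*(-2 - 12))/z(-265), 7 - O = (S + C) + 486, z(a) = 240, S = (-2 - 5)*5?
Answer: 60/1729 ≈ 0.034702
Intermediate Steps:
S = -35 (S = -7*5 = -35)
O = -494 (O = 7 - ((-35 + 50) + 486) = 7 - (15 + 486) = 7 - 1*501 = 7 - 501 = -494)
Y = 1729/60 (Y = -494*(-2 - 12)/240 = -494*(-14)*(1/240) = 6916*(1/240) = 1729/60 ≈ 28.817)
1/Y = 1/(1729/60) = 60/1729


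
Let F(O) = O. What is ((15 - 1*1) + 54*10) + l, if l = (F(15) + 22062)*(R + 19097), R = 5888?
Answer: 551594399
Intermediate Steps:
l = 551593845 (l = (15 + 22062)*(5888 + 19097) = 22077*24985 = 551593845)
((15 - 1*1) + 54*10) + l = ((15 - 1*1) + 54*10) + 551593845 = ((15 - 1) + 540) + 551593845 = (14 + 540) + 551593845 = 554 + 551593845 = 551594399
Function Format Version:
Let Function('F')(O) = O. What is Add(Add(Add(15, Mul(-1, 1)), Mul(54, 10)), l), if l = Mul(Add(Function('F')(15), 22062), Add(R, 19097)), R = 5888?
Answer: 551594399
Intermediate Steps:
l = 551593845 (l = Mul(Add(15, 22062), Add(5888, 19097)) = Mul(22077, 24985) = 551593845)
Add(Add(Add(15, Mul(-1, 1)), Mul(54, 10)), l) = Add(Add(Add(15, Mul(-1, 1)), Mul(54, 10)), 551593845) = Add(Add(Add(15, -1), 540), 551593845) = Add(Add(14, 540), 551593845) = Add(554, 551593845) = 551594399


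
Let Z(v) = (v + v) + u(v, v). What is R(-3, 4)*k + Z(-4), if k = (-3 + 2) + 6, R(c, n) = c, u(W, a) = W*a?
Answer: -7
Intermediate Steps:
Z(v) = v² + 2*v (Z(v) = (v + v) + v*v = 2*v + v² = v² + 2*v)
k = 5 (k = -1 + 6 = 5)
R(-3, 4)*k + Z(-4) = -3*5 - 4*(2 - 4) = -15 - 4*(-2) = -15 + 8 = -7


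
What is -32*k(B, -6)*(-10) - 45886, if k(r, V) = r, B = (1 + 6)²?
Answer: -30206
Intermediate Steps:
B = 49 (B = 7² = 49)
-32*k(B, -6)*(-10) - 45886 = -32*49*(-10) - 45886 = -1568*(-10) - 45886 = 15680 - 45886 = -30206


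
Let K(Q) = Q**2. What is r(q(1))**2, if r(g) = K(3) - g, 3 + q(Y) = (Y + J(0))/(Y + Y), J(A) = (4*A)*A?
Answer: 529/4 ≈ 132.25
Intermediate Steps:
J(A) = 4*A**2
q(Y) = -5/2 (q(Y) = -3 + (Y + 4*0**2)/(Y + Y) = -3 + (Y + 4*0)/((2*Y)) = -3 + (Y + 0)*(1/(2*Y)) = -3 + Y*(1/(2*Y)) = -3 + 1/2 = -5/2)
r(g) = 9 - g (r(g) = 3**2 - g = 9 - g)
r(q(1))**2 = (9 - 1*(-5/2))**2 = (9 + 5/2)**2 = (23/2)**2 = 529/4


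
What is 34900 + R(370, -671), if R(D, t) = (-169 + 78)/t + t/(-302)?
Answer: 7072683523/202642 ≈ 34902.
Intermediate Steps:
R(D, t) = -91/t - t/302 (R(D, t) = -91/t + t*(-1/302) = -91/t - t/302)
34900 + R(370, -671) = 34900 + (-91/(-671) - 1/302*(-671)) = 34900 + (-91*(-1/671) + 671/302) = 34900 + (91/671 + 671/302) = 34900 + 477723/202642 = 7072683523/202642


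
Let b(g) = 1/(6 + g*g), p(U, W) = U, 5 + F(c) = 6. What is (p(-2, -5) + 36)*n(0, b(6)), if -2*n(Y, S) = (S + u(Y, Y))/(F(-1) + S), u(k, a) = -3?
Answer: 2125/43 ≈ 49.419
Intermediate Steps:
F(c) = 1 (F(c) = -5 + 6 = 1)
b(g) = 1/(6 + g²)
n(Y, S) = -(-3 + S)/(2*(1 + S)) (n(Y, S) = -(S - 3)/(2*(1 + S)) = -(-3 + S)/(2*(1 + S)))
(p(-2, -5) + 36)*n(0, b(6)) = (-2 + 36)*((3 - 1/(6 + 6²))/(2*(1 + 1/(6 + 6²)))) = 34*((3 - 1/(6 + 36))/(2*(1 + 1/(6 + 36)))) = 34*((3 - 1/42)/(2*(1 + 1/42))) = 34*((3 - 1*1/42)/(2*(1 + 1/42))) = 34*((3 - 1/42)/(2*(43/42))) = 34*((½)*(42/43)*(125/42)) = 34*(125/86) = 2125/43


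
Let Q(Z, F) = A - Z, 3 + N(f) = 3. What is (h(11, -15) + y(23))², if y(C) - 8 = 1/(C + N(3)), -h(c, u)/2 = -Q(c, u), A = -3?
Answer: 210681/529 ≈ 398.26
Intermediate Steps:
N(f) = 0 (N(f) = -3 + 3 = 0)
Q(Z, F) = -3 - Z
h(c, u) = -6 - 2*c (h(c, u) = -(-2)*(-3 - c) = -2*(3 + c) = -6 - 2*c)
y(C) = 8 + 1/C (y(C) = 8 + 1/(C + 0) = 8 + 1/C)
(h(11, -15) + y(23))² = ((-6 - 2*11) + (8 + 1/23))² = ((-6 - 22) + (8 + 1/23))² = (-28 + 185/23)² = (-459/23)² = 210681/529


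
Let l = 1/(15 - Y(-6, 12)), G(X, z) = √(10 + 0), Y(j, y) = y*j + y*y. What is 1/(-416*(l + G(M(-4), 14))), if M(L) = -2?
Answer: -57/13515424 - 3249*√10/13515424 ≈ -0.00076440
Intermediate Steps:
Y(j, y) = y² + j*y (Y(j, y) = j*y + y² = y² + j*y)
G(X, z) = √10
l = -1/57 (l = 1/(15 - 12*(-6 + 12)) = 1/(15 - 12*6) = 1/(15 - 1*72) = 1/(15 - 72) = 1/(-57) = -1/57 ≈ -0.017544)
1/(-416*(l + G(M(-4), 14))) = 1/(-416*(-1/57 + √10)) = 1/(416/57 - 416*√10)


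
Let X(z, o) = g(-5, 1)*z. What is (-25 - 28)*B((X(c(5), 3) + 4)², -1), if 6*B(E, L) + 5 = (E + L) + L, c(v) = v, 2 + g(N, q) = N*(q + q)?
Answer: -55279/2 ≈ -27640.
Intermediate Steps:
g(N, q) = -2 + 2*N*q (g(N, q) = -2 + N*(q + q) = -2 + N*(2*q) = -2 + 2*N*q)
X(z, o) = -12*z (X(z, o) = (-2 + 2*(-5)*1)*z = (-2 - 10)*z = -12*z)
B(E, L) = -⅚ + L/3 + E/6 (B(E, L) = -⅚ + ((E + L) + L)/6 = -⅚ + (E + 2*L)/6 = -⅚ + (L/3 + E/6) = -⅚ + L/3 + E/6)
(-25 - 28)*B((X(c(5), 3) + 4)², -1) = (-25 - 28)*(-⅚ + (⅓)*(-1) + (-12*5 + 4)²/6) = -53*(-⅚ - ⅓ + (-60 + 4)²/6) = -53*(-⅚ - ⅓ + (⅙)*(-56)²) = -53*(-⅚ - ⅓ + (⅙)*3136) = -53*(-⅚ - ⅓ + 1568/3) = -53*1043/2 = -55279/2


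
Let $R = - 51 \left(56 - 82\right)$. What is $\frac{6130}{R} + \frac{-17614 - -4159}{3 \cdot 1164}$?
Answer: $\frac{198035}{257244} \approx 0.76983$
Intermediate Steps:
$R = 1326$ ($R = \left(-51\right) \left(-26\right) = 1326$)
$\frac{6130}{R} + \frac{-17614 - -4159}{3 \cdot 1164} = \frac{6130}{1326} + \frac{-17614 - -4159}{3 \cdot 1164} = 6130 \cdot \frac{1}{1326} + \frac{-17614 + 4159}{3492} = \frac{3065}{663} - \frac{1495}{388} = \frac{198035}{257244}$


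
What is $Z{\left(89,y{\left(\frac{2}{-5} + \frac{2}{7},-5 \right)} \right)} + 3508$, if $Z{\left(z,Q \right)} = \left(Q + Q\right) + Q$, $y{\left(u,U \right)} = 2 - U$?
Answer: $3529$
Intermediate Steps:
$Z{\left(z,Q \right)} = 3 Q$ ($Z{\left(z,Q \right)} = 2 Q + Q = 3 Q$)
$Z{\left(89,y{\left(\frac{2}{-5} + \frac{2}{7},-5 \right)} \right)} + 3508 = 3 \left(2 - -5\right) + 3508 = 3 \left(2 + 5\right) + 3508 = 3 \cdot 7 + 3508 = 21 + 3508 = 3529$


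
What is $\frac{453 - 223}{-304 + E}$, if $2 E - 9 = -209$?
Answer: $- \frac{115}{202} \approx -0.56931$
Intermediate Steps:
$E = -100$ ($E = \frac{9}{2} + \frac{1}{2} \left(-209\right) = \frac{9}{2} - \frac{209}{2} = -100$)
$\frac{453 - 223}{-304 + E} = \frac{453 - 223}{-304 - 100} = \frac{230}{-404} = 230 \left(- \frac{1}{404}\right) = - \frac{115}{202}$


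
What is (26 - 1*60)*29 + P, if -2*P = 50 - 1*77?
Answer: -1945/2 ≈ -972.50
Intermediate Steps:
P = 27/2 (P = -(50 - 1*77)/2 = -(50 - 77)/2 = -½*(-27) = 27/2 ≈ 13.500)
(26 - 1*60)*29 + P = (26 - 1*60)*29 + 27/2 = (26 - 60)*29 + 27/2 = -34*29 + 27/2 = -986 + 27/2 = -1945/2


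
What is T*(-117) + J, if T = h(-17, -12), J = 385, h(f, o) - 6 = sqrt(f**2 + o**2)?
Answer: -317 - 117*sqrt(433) ≈ -2751.6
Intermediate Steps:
h(f, o) = 6 + sqrt(f**2 + o**2)
T = 6 + sqrt(433) (T = 6 + sqrt((-17)**2 + (-12)**2) = 6 + sqrt(289 + 144) = 6 + sqrt(433) ≈ 26.809)
T*(-117) + J = (6 + sqrt(433))*(-117) + 385 = (-702 - 117*sqrt(433)) + 385 = -317 - 117*sqrt(433)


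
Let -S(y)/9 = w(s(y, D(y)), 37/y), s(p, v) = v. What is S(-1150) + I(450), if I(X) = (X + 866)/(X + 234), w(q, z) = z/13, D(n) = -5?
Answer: 4975493/2556450 ≈ 1.9463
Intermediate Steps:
w(q, z) = z/13 (w(q, z) = z*(1/13) = z/13)
S(y) = -333/(13*y) (S(y) = -9*37/y/13 = -333/(13*y))
I(X) = (866 + X)/(234 + X)
S(-1150) + I(450) = -333/13/(-1150) + (866 + 450)/(234 + 450) = -333/13*(-1/1150) + 1316/684 = 333/14950 + (1/684)*1316 = 333/14950 + 329/171 = 4975493/2556450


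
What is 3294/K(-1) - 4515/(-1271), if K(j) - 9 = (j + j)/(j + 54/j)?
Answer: 232511025/631687 ≈ 368.08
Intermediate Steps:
K(j) = 9 + 2*j/(j + 54/j) (K(j) = 9 + (j + j)/(j + 54/j) = 9 + (2*j)/(j + 54/j) = 9 + 2*j/(j + 54/j))
3294/K(-1) - 4515/(-1271) = 3294/(((486 + 11*(-1)²)/(54 + (-1)²))) - 4515/(-1271) = 3294/(((486 + 11*1)/(54 + 1))) - 4515*(-1/1271) = 3294/(((486 + 11)/55)) + 4515/1271 = 3294/(((1/55)*497)) + 4515/1271 = 3294/(497/55) + 4515/1271 = 3294*(55/497) + 4515/1271 = 181170/497 + 4515/1271 = 232511025/631687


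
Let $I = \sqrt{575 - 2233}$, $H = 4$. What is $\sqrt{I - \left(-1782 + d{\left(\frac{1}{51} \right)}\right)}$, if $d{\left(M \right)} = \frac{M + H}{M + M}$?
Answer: $\frac{\sqrt{6718 + 4 i \sqrt{1658}}}{2} \approx 40.985 + 0.49675 i$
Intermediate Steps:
$I = i \sqrt{1658}$ ($I = \sqrt{-1658} = i \sqrt{1658} \approx 40.719 i$)
$d{\left(M \right)} = \frac{4 + M}{2 M}$ ($d{\left(M \right)} = \frac{M + 4}{M + M} = \frac{4 + M}{2 M}$)
$\sqrt{I - \left(-1782 + d{\left(\frac{1}{51} \right)}\right)} = \sqrt{i \sqrt{1658} + \left(1782 - \frac{4 + \frac{1}{51}}{2 \cdot \frac{1}{51}}\right)} = \sqrt{i \sqrt{1658} + \left(1782 - \frac{\frac{1}{\frac{1}{51}} \left(4 + \frac{1}{51}\right)}{2}\right)} = \sqrt{i \sqrt{1658} + \left(1782 - \frac{1}{2} \cdot 51 \cdot \frac{205}{51}\right)} = \sqrt{i \sqrt{1658} + \left(1782 - \frac{205}{2}\right)} = \sqrt{i \sqrt{1658} + \frac{3359}{2}} = \sqrt{\frac{3359}{2} + i \sqrt{1658}}$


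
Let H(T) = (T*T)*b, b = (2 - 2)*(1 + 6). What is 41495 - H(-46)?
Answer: 41495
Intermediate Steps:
b = 0 (b = 0*7 = 0)
H(T) = 0 (H(T) = (T*T)*0 = T**2*0 = 0)
41495 - H(-46) = 41495 - 1*0 = 41495 + 0 = 41495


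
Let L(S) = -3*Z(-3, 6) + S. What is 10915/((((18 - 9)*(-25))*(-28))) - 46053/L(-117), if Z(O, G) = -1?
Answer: 9712607/23940 ≈ 405.71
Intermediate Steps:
L(S) = 3 + S (L(S) = -3*(-1) + S = 3 + S)
10915/((((18 - 9)*(-25))*(-28))) - 46053/L(-117) = 10915/((((18 - 9)*(-25))*(-28))) - 46053/(3 - 117) = 10915/(((9*(-25))*(-28))) - 46053/(-114) = 10915/((-225*(-28))) - 46053*(-1/114) = 10915/6300 + 15351/38 = 10915*(1/6300) + 15351/38 = 2183/1260 + 15351/38 = 9712607/23940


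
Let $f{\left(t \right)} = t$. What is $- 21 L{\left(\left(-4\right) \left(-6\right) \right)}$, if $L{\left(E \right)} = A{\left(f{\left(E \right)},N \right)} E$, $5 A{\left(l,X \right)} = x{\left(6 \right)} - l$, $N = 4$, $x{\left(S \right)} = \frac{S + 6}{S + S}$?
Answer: $\frac{11592}{5} \approx 2318.4$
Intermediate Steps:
$x{\left(S \right)} = \frac{6 + S}{2 S}$
$A{\left(l,X \right)} = \frac{1}{5} - \frac{l}{5}$ ($A{\left(l,X \right)} = \frac{\frac{6 + 6}{2 \cdot 6} - l}{5} = \frac{\frac{1}{2} \cdot \frac{1}{6} \cdot 12 - l}{5} = \frac{1 - l}{5} = \frac{1}{5} - \frac{l}{5}$)
$L{\left(E \right)} = E \left(\frac{1}{5} - \frac{E}{5}\right)$ ($L{\left(E \right)} = \left(\frac{1}{5} - \frac{E}{5}\right) E = E \left(\frac{1}{5} - \frac{E}{5}\right)$)
$- 21 L{\left(\left(-4\right) \left(-6\right) \right)} = - 21 \frac{\left(-4\right) \left(-6\right) \left(1 - \left(-4\right) \left(-6\right)\right)}{5} = - 21 \cdot \frac{1}{5} \cdot 24 \left(1 - 24\right) = - 21 \cdot \frac{1}{5} \cdot 24 \left(-23\right) = \left(-21\right) \left(- \frac{552}{5}\right) = \frac{11592}{5}$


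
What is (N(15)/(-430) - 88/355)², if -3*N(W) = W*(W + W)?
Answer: 2374681/233020225 ≈ 0.010191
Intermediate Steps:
N(W) = -2*W²/3 (N(W) = -W*(W + W)/3 = -W*2*W/3 = -2*W²/3)
(N(15)/(-430) - 88/355)² = (-⅔*15²/(-430) - 88/355)² = (-⅔*225*(-1/430) - 88*1/355)² = (-150*(-1/430) - 88/355)² = (15/43 - 88/355)² = (1541/15265)² = 2374681/233020225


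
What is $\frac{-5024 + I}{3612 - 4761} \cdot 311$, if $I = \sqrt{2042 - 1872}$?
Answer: $\frac{1562464}{1149} - \frac{311 \sqrt{170}}{1149} \approx 1356.3$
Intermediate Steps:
$I = \sqrt{170} \approx 13.038$
$\frac{-5024 + I}{3612 - 4761} \cdot 311 = \frac{-5024 + \sqrt{170}}{3612 - 4761} \cdot 311 = \frac{-5024 + \sqrt{170}}{-1149} \cdot 311 = \left(-5024 + \sqrt{170}\right) \left(- \frac{1}{1149}\right) 311 = \left(\frac{5024}{1149} - \frac{\sqrt{170}}{1149}\right) 311 = \frac{1562464}{1149} - \frac{311 \sqrt{170}}{1149}$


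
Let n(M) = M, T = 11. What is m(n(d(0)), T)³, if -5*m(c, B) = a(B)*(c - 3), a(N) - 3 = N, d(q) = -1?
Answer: 175616/125 ≈ 1404.9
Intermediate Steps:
a(N) = 3 + N
m(c, B) = -(-3 + c)*(3 + B)/5 (m(c, B) = -(3 + B)*(c - 3)/5 = -(3 + B)*(-3 + c)/5 = -(-3 + c)*(3 + B)/5)
m(n(d(0)), T)³ = (-(-3 - 1)*(3 + 11)/5)³ = (-⅕*(-4)*14)³ = (56/5)³ = 175616/125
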